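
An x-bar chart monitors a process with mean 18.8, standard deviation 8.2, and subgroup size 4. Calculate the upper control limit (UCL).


UCL = 18.8 + 3 * 8.2 / sqrt(4)

31.1


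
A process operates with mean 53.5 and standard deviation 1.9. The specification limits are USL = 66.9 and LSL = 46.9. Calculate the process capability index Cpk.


Cpu = (66.9 - 53.5) / (3 * 1.9) = 2.35
Cpl = (53.5 - 46.9) / (3 * 1.9) = 1.16
Cpk = min(2.35, 1.16) = 1.16

1.16


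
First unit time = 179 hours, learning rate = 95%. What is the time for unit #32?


Formula: T_n = T_1 * (learning_rate)^(log2(n)) where learning_rate = rate/100
Doublings = log2(32) = 5
T_n = 179 * 0.95^5
T_n = 179 * 0.7738 = 138.5 hours

138.5 hours


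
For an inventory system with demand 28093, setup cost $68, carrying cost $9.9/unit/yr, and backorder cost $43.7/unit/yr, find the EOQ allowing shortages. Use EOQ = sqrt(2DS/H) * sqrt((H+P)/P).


Formula: EOQ* = sqrt(2DS/H) * sqrt((H+P)/P)
Base EOQ = sqrt(2*28093*68/9.9) = 621.23 units
Correction = sqrt((9.9+43.7)/43.7) = 1.10749
EOQ* = 621.23 * 1.10749 = 688.0 units

688.0 units


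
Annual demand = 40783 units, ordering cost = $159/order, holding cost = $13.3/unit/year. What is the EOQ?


Formula: EOQ = sqrt(2 * D * S / H)
Numerator: 2 * 40783 * 159 = 12968994
2DS/H = 12968994 / 13.3 = 975112.3
EOQ = sqrt(975112.3) = 987.5 units

987.5 units


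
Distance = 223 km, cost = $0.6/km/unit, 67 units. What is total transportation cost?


TC = dist * cost * units = 223 * 0.6 * 67 = $8964.60

$8964.60


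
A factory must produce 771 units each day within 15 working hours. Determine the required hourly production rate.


Formula: Production Rate = Daily Demand / Available Hours
Rate = 771 units/day / 15 hours/day
Rate = 51.4 units/hour

51.4 units/hour


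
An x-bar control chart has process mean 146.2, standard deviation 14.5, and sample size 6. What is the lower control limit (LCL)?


LCL = 146.2 - 3 * 14.5 / sqrt(6)

128.44


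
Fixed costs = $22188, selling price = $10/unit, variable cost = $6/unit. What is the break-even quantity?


Formula: BEQ = Fixed Costs / (Price - Variable Cost)
Contribution margin = $10 - $6 = $4/unit
BEQ = ceil($22188 / $4/unit) = ceil(5547.0) = 5547 units

5547 units


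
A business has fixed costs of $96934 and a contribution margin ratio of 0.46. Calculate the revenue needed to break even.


Formula: BER = Fixed Costs / Contribution Margin Ratio
BER = $96934 / 0.46
BER = $210726.09 (to the nearest cent)

$210726.09


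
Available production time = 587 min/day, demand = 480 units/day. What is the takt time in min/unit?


Formula: Takt Time = Available Production Time / Customer Demand
Takt = 587 min/day / 480 units/day
Takt = 1.22 min/unit

1.22 min/unit


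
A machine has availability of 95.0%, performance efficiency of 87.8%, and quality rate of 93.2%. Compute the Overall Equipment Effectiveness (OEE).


Formula: OEE = Availability * Performance * Quality / 10000
A * P = 95.0% * 87.8% / 100 = 83.41%
OEE = 83.41% * 93.2% / 100 = 77.7%

77.7%


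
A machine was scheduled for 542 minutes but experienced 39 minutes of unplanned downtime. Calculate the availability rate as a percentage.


Formula: Availability = (Planned Time - Downtime) / Planned Time * 100
Uptime = 542 - 39 = 503 min
Availability = 503 / 542 * 100 = 92.8%

92.8%


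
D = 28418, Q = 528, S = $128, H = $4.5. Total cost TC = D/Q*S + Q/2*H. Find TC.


TC = 28418/528 * 128 + 528/2 * 4.5

$8077.21


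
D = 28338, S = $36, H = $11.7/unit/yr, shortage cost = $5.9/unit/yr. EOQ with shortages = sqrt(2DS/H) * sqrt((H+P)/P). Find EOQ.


Formula: EOQ* = sqrt(2DS/H) * sqrt((H+P)/P)
Base EOQ = sqrt(2*28338*36/11.7) = 417.6 units
Correction = sqrt((11.7+5.9)/5.9) = 1.72715
EOQ* = 417.6 * 1.72715 = 721.3 units

721.3 units


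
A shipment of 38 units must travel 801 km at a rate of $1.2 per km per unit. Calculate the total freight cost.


TC = dist * cost * units = 801 * 1.2 * 38 = $36525.60

$36525.60


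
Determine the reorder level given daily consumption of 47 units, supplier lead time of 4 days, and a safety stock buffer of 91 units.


Formula: ROP = (Daily Demand * Lead Time) + Safety Stock
Demand during lead time = 47 * 4 = 188 units
ROP = 188 + 91 = 279 units

279 units


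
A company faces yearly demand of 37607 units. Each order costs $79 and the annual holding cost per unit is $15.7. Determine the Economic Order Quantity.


Formula: EOQ = sqrt(2 * D * S / H)
Numerator: 2 * 37607 * 79 = 5941906
2DS/H = 5941906 / 15.7 = 378465.4
EOQ = sqrt(378465.4) = 615.2 units

615.2 units


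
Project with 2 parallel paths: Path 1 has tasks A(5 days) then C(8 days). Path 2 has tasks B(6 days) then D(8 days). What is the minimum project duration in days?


Path 1 = 5 + 8 = 13 days
Path 2 = 6 + 8 = 14 days
Duration = max(13, 14) = 14 days

14 days


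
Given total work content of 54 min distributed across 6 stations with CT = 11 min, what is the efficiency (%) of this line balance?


Formula: Efficiency = Sum of Task Times / (N_stations * CT) * 100
Total station capacity = 6 stations * 11 min = 66 min
Efficiency = 54 / 66 * 100 = 81.8%

81.8%


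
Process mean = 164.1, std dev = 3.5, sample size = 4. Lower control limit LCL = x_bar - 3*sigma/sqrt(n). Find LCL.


LCL = 164.1 - 3 * 3.5 / sqrt(4)

158.85


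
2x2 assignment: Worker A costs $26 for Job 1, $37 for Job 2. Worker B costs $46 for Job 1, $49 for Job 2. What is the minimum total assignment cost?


Option 1: A->1 + B->2 = $26 + $49 = $75
Option 2: A->2 + B->1 = $37 + $46 = $83
Min cost = min($75, $83) = $75

$75


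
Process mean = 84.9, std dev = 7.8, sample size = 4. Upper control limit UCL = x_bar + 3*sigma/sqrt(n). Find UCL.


UCL = 84.9 + 3 * 7.8 / sqrt(4)

96.6


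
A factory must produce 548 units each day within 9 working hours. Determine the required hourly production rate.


Formula: Production Rate = Daily Demand / Available Hours
Rate = 548 units/day / 9 hours/day
Rate = 60.9 units/hour

60.9 units/hour


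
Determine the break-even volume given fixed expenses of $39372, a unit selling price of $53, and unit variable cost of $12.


Formula: BEQ = Fixed Costs / (Price - Variable Cost)
Contribution margin = $53 - $12 = $41/unit
BEQ = ceil($39372 / $41/unit) = ceil(960.29) = 961 units

961 units


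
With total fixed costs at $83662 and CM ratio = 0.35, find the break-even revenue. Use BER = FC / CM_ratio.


Formula: BER = Fixed Costs / Contribution Margin Ratio
BER = $83662 / 0.35
BER = $239034.29 (to the nearest cent)

$239034.29


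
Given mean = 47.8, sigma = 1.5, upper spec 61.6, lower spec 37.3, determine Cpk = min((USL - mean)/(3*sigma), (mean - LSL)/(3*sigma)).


Cpu = (61.6 - 47.8) / (3 * 1.5) = 3.07
Cpl = (47.8 - 37.3) / (3 * 1.5) = 2.33
Cpk = min(3.07, 2.33) = 2.33

2.33


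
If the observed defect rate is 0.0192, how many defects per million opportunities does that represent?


DPMO = defect_rate * 1000000 = 0.0192 * 1000000

19200


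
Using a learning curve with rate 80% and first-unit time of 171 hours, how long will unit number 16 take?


Formula: T_n = T_1 * (learning_rate)^(log2(n)) where learning_rate = rate/100
Doublings = log2(16) = 4
T_n = 171 * 0.8^4
T_n = 171 * 0.4096 = 70.0 hours

70.0 hours


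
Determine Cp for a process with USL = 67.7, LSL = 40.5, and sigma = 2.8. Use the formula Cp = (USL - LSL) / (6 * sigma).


Cp = (67.7 - 40.5) / (6 * 2.8)

1.62


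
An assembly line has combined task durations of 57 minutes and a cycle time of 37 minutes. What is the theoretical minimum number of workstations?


Formula: N_min = ceil(Sum of Task Times / Cycle Time)
N_min = ceil(57 min / 37 min) = ceil(1.5405)
N_min = 2 stations

2


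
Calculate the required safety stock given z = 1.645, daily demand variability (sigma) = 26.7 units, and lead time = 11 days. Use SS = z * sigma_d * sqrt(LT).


Formula: SS = z * sigma_d * sqrt(LT)
sqrt(LT) = sqrt(11) = 3.3166
SS = 1.645 * 26.7 * 3.3166
SS = 145.7 units

145.7 units


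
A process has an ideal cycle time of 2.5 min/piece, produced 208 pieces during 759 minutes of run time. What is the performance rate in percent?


Formula: Performance = (Ideal CT * Total Count) / Run Time * 100
Ideal output time = 2.5 * 208 = 520.0 min
Performance = 520.0 / 759 * 100 = 68.5%

68.5%


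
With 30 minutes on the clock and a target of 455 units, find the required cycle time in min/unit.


Formula: CT = Available Time / Number of Units
CT = 30 min / 455 units
CT = 0.07 min/unit

0.07 min/unit


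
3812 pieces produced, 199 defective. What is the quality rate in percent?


Formula: Quality Rate = Good Pieces / Total Pieces * 100
Good pieces = 3812 - 199 = 3613
QR = 3613 / 3812 * 100 = 94.8%

94.8%


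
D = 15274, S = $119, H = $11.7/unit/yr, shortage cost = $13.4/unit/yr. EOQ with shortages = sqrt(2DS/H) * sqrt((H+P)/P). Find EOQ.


Formula: EOQ* = sqrt(2DS/H) * sqrt((H+P)/P)
Base EOQ = sqrt(2*15274*119/11.7) = 557.41 units
Correction = sqrt((11.7+13.4)/13.4) = 1.36862
EOQ* = 557.41 * 1.36862 = 762.9 units

762.9 units


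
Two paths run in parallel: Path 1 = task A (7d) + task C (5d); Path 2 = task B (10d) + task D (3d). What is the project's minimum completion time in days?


Path 1 = 7 + 5 = 12 days
Path 2 = 10 + 3 = 13 days
Duration = max(12, 13) = 13 days

13 days


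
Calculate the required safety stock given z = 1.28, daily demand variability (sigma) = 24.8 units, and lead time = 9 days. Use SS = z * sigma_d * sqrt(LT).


Formula: SS = z * sigma_d * sqrt(LT)
sqrt(LT) = sqrt(9) = 3.0
SS = 1.28 * 24.8 * 3.0
SS = 95.2 units

95.2 units


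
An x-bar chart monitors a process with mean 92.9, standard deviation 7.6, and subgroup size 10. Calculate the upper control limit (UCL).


UCL = 92.9 + 3 * 7.6 / sqrt(10)

100.11


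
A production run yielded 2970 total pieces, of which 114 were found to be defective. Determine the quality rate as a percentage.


Formula: Quality Rate = Good Pieces / Total Pieces * 100
Good pieces = 2970 - 114 = 2856
QR = 2856 / 2970 * 100 = 96.2%

96.2%


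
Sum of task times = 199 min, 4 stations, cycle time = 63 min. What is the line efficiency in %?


Formula: Efficiency = Sum of Task Times / (N_stations * CT) * 100
Total station capacity = 4 stations * 63 min = 252 min
Efficiency = 199 / 252 * 100 = 79.0%

79.0%


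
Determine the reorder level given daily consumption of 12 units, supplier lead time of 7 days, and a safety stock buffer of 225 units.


Formula: ROP = (Daily Demand * Lead Time) + Safety Stock
Demand during lead time = 12 * 7 = 84 units
ROP = 84 + 225 = 309 units

309 units


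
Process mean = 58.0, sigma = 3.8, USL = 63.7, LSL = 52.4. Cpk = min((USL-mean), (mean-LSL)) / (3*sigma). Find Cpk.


Cpu = (63.7 - 58.0) / (3 * 3.8) = 0.5
Cpl = (58.0 - 52.4) / (3 * 3.8) = 0.49
Cpk = min(0.5, 0.49) = 0.49

0.49


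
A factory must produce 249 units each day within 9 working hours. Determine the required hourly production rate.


Formula: Production Rate = Daily Demand / Available Hours
Rate = 249 units/day / 9 hours/day
Rate = 27.7 units/hour

27.7 units/hour


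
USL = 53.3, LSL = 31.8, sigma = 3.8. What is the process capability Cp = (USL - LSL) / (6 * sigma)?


Cp = (53.3 - 31.8) / (6 * 3.8)

0.94


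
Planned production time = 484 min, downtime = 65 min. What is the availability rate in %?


Formula: Availability = (Planned Time - Downtime) / Planned Time * 100
Uptime = 484 - 65 = 419 min
Availability = 419 / 484 * 100 = 86.6%

86.6%


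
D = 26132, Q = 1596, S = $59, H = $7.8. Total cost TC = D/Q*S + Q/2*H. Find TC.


TC = 26132/1596 * 59 + 1596/2 * 7.8

$7190.43


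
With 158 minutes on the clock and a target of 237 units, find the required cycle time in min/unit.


Formula: CT = Available Time / Number of Units
CT = 158 min / 237 units
CT = 0.67 min/unit

0.67 min/unit


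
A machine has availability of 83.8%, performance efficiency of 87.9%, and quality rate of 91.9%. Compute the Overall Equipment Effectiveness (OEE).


Formula: OEE = Availability * Performance * Quality / 10000
A * P = 83.8% * 87.9% / 100 = 73.66%
OEE = 73.66% * 91.9% / 100 = 67.7%

67.7%


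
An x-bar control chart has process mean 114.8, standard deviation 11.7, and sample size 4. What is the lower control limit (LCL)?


LCL = 114.8 - 3 * 11.7 / sqrt(4)

97.25


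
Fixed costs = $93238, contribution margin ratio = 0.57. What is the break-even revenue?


Formula: BER = Fixed Costs / Contribution Margin Ratio
BER = $93238 / 0.57
BER = $163575.44 (to the nearest cent)

$163575.44


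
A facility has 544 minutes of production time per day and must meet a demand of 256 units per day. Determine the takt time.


Formula: Takt Time = Available Production Time / Customer Demand
Takt = 544 min/day / 256 units/day
Takt = 2.13 min/unit

2.13 min/unit


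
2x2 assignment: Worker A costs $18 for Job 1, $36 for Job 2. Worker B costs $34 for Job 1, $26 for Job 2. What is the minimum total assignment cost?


Option 1: A->1 + B->2 = $18 + $26 = $44
Option 2: A->2 + B->1 = $36 + $34 = $70
Min cost = min($44, $70) = $44

$44


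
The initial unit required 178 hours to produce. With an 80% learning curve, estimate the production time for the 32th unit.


Formula: T_n = T_1 * (learning_rate)^(log2(n)) where learning_rate = rate/100
Doublings = log2(32) = 5
T_n = 178 * 0.8^5
T_n = 178 * 0.3277 = 58.3 hours

58.3 hours


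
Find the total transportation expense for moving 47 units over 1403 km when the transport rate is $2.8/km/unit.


TC = dist * cost * units = 1403 * 2.8 * 47 = $184634.80

$184634.80


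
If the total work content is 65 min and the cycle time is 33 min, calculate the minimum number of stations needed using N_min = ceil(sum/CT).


Formula: N_min = ceil(Sum of Task Times / Cycle Time)
N_min = ceil(65 min / 33 min) = ceil(1.9697)
N_min = 2 stations

2


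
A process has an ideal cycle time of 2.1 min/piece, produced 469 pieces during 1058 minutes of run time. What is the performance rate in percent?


Formula: Performance = (Ideal CT * Total Count) / Run Time * 100
Ideal output time = 2.1 * 469 = 984.9 min
Performance = 984.9 / 1058 * 100 = 93.1%

93.1%


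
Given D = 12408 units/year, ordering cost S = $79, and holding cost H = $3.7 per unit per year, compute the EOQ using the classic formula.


Formula: EOQ = sqrt(2 * D * S / H)
Numerator: 2 * 12408 * 79 = 1960464
2DS/H = 1960464 / 3.7 = 529855.1
EOQ = sqrt(529855.1) = 727.9 units

727.9 units


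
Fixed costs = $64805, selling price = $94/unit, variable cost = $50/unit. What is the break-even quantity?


Formula: BEQ = Fixed Costs / (Price - Variable Cost)
Contribution margin = $94 - $50 = $44/unit
BEQ = ceil($64805 / $44/unit) = ceil(1472.84) = 1473 units

1473 units


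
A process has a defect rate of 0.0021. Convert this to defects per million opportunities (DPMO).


DPMO = defect_rate * 1000000 = 0.0021 * 1000000

2100


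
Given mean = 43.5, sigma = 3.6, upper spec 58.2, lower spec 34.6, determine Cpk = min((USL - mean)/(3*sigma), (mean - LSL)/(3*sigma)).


Cpu = (58.2 - 43.5) / (3 * 3.6) = 1.36
Cpl = (43.5 - 34.6) / (3 * 3.6) = 0.82
Cpk = min(1.36, 0.82) = 0.82

0.82


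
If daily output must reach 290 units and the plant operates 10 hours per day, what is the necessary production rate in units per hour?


Formula: Production Rate = Daily Demand / Available Hours
Rate = 290 units/day / 10 hours/day
Rate = 29.0 units/hour

29.0 units/hour


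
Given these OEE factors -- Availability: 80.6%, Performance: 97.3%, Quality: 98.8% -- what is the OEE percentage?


Formula: OEE = Availability * Performance * Quality / 10000
A * P = 80.6% * 97.3% / 100 = 78.42%
OEE = 78.42% * 98.8% / 100 = 77.5%

77.5%


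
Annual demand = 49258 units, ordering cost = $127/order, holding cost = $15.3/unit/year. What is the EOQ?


Formula: EOQ = sqrt(2 * D * S / H)
Numerator: 2 * 49258 * 127 = 12511532
2DS/H = 12511532 / 15.3 = 817747.2
EOQ = sqrt(817747.2) = 904.3 units

904.3 units


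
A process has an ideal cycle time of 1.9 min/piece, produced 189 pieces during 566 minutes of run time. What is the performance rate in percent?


Formula: Performance = (Ideal CT * Total Count) / Run Time * 100
Ideal output time = 1.9 * 189 = 359.1 min
Performance = 359.1 / 566 * 100 = 63.4%

63.4%


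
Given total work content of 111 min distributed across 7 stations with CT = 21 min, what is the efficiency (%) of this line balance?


Formula: Efficiency = Sum of Task Times / (N_stations * CT) * 100
Total station capacity = 7 stations * 21 min = 147 min
Efficiency = 111 / 147 * 100 = 75.5%

75.5%


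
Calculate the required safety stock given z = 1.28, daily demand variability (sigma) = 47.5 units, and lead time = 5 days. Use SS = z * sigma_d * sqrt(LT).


Formula: SS = z * sigma_d * sqrt(LT)
sqrt(LT) = sqrt(5) = 2.2361
SS = 1.28 * 47.5 * 2.2361
SS = 136.0 units

136.0 units


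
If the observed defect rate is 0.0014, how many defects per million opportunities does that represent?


DPMO = defect_rate * 1000000 = 0.0014 * 1000000

1400


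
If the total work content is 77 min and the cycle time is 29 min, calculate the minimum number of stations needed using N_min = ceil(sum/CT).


Formula: N_min = ceil(Sum of Task Times / Cycle Time)
N_min = ceil(77 min / 29 min) = ceil(2.6552)
N_min = 3 stations

3


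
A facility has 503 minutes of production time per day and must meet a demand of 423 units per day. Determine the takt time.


Formula: Takt Time = Available Production Time / Customer Demand
Takt = 503 min/day / 423 units/day
Takt = 1.19 min/unit

1.19 min/unit


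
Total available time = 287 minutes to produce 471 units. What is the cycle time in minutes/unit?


Formula: CT = Available Time / Number of Units
CT = 287 min / 471 units
CT = 0.61 min/unit

0.61 min/unit


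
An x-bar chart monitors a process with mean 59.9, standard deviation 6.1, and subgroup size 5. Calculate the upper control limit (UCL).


UCL = 59.9 + 3 * 6.1 / sqrt(5)

68.08


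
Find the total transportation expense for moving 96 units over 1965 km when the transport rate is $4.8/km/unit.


TC = dist * cost * units = 1965 * 4.8 * 96 = $905472.00

$905472.00


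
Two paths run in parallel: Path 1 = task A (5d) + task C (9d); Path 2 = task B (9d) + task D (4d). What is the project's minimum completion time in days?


Path 1 = 5 + 9 = 14 days
Path 2 = 9 + 4 = 13 days
Duration = max(14, 13) = 14 days

14 days


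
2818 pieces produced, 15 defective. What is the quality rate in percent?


Formula: Quality Rate = Good Pieces / Total Pieces * 100
Good pieces = 2818 - 15 = 2803
QR = 2803 / 2818 * 100 = 99.5%

99.5%


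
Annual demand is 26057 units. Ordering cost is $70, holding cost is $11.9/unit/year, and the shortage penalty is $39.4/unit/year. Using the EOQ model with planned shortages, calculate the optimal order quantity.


Formula: EOQ* = sqrt(2DS/H) * sqrt((H+P)/P)
Base EOQ = sqrt(2*26057*70/11.9) = 553.67 units
Correction = sqrt((11.9+39.4)/39.4) = 1.14107
EOQ* = 553.67 * 1.14107 = 631.8 units

631.8 units


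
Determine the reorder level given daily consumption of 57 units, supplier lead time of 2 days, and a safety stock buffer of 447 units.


Formula: ROP = (Daily Demand * Lead Time) + Safety Stock
Demand during lead time = 57 * 2 = 114 units
ROP = 114 + 447 = 561 units

561 units


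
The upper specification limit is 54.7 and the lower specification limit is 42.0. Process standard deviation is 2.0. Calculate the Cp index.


Cp = (54.7 - 42.0) / (6 * 2.0)

1.06


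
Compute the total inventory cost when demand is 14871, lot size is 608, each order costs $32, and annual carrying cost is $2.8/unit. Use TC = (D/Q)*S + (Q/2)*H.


TC = 14871/608 * 32 + 608/2 * 2.8

$1633.88


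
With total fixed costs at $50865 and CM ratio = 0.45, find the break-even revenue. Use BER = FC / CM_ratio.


Formula: BER = Fixed Costs / Contribution Margin Ratio
BER = $50865 / 0.45
BER = $113033.33 (to the nearest cent)

$113033.33


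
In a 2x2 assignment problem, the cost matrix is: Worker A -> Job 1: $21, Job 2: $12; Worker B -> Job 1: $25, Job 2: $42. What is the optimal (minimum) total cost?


Option 1: A->1 + B->2 = $21 + $42 = $63
Option 2: A->2 + B->1 = $12 + $25 = $37
Min cost = min($63, $37) = $37

$37


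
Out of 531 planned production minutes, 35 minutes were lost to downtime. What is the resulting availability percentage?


Formula: Availability = (Planned Time - Downtime) / Planned Time * 100
Uptime = 531 - 35 = 496 min
Availability = 496 / 531 * 100 = 93.4%

93.4%


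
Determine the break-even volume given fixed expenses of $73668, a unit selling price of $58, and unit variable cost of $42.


Formula: BEQ = Fixed Costs / (Price - Variable Cost)
Contribution margin = $58 - $42 = $16/unit
BEQ = ceil($73668 / $16/unit) = ceil(4604.25) = 4605 units

4605 units


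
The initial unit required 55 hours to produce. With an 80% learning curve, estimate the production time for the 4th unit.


Formula: T_n = T_1 * (learning_rate)^(log2(n)) where learning_rate = rate/100
Doublings = log2(4) = 2
T_n = 55 * 0.8^2
T_n = 55 * 0.64 = 35.2 hours

35.2 hours


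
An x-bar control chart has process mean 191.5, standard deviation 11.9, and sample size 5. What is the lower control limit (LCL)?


LCL = 191.5 - 3 * 11.9 / sqrt(5)

175.53


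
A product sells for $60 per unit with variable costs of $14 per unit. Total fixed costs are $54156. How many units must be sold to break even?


Formula: BEQ = Fixed Costs / (Price - Variable Cost)
Contribution margin = $60 - $14 = $46/unit
BEQ = ceil($54156 / $46/unit) = ceil(1177.3) = 1178 units

1178 units


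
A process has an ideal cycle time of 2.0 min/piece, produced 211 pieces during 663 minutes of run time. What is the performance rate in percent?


Formula: Performance = (Ideal CT * Total Count) / Run Time * 100
Ideal output time = 2.0 * 211 = 422.0 min
Performance = 422.0 / 663 * 100 = 63.7%

63.7%


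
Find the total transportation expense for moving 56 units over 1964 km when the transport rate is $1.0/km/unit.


TC = dist * cost * units = 1964 * 1.0 * 56 = $109984.00

$109984.00


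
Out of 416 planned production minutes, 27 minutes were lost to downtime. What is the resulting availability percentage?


Formula: Availability = (Planned Time - Downtime) / Planned Time * 100
Uptime = 416 - 27 = 389 min
Availability = 389 / 416 * 100 = 93.5%

93.5%


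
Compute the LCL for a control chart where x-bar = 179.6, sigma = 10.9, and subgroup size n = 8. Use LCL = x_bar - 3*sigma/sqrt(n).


LCL = 179.6 - 3 * 10.9 / sqrt(8)

168.04


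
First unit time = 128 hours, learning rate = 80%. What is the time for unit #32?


Formula: T_n = T_1 * (learning_rate)^(log2(n)) where learning_rate = rate/100
Doublings = log2(32) = 5
T_n = 128 * 0.8^5
T_n = 128 * 0.3277 = 41.9 hours

41.9 hours


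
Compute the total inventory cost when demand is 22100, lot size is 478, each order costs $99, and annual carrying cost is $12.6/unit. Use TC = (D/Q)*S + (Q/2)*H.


TC = 22100/478 * 99 + 478/2 * 12.6

$7588.60


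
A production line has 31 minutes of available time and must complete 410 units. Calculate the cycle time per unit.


Formula: CT = Available Time / Number of Units
CT = 31 min / 410 units
CT = 0.08 min/unit

0.08 min/unit


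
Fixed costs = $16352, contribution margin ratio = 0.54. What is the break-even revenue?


Formula: BER = Fixed Costs / Contribution Margin Ratio
BER = $16352 / 0.54
BER = $30281.48 (to the nearest cent)

$30281.48


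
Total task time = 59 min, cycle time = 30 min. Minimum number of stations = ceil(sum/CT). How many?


Formula: N_min = ceil(Sum of Task Times / Cycle Time)
N_min = ceil(59 min / 30 min) = ceil(1.9667)
N_min = 2 stations

2


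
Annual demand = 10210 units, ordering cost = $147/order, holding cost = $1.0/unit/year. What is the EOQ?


Formula: EOQ = sqrt(2 * D * S / H)
Numerator: 2 * 10210 * 147 = 3001740
2DS/H = 3001740 / 1.0 = 3001740.0
EOQ = sqrt(3001740.0) = 1732.6 units

1732.6 units


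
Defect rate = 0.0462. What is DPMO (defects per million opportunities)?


DPMO = defect_rate * 1000000 = 0.0462 * 1000000

46200


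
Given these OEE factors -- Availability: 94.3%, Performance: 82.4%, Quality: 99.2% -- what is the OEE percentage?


Formula: OEE = Availability * Performance * Quality / 10000
A * P = 94.3% * 82.4% / 100 = 77.7%
OEE = 77.7% * 99.2% / 100 = 77.1%

77.1%


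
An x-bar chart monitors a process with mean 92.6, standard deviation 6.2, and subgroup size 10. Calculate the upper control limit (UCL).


UCL = 92.6 + 3 * 6.2 / sqrt(10)

98.48


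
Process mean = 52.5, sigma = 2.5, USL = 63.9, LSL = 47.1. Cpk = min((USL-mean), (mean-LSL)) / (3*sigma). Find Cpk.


Cpu = (63.9 - 52.5) / (3 * 2.5) = 1.52
Cpl = (52.5 - 47.1) / (3 * 2.5) = 0.72
Cpk = min(1.52, 0.72) = 0.72

0.72


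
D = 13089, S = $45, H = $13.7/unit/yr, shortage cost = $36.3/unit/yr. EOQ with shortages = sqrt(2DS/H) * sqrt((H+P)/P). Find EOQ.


Formula: EOQ* = sqrt(2DS/H) * sqrt((H+P)/P)
Base EOQ = sqrt(2*13089*45/13.7) = 293.23 units
Correction = sqrt((13.7+36.3)/36.3) = 1.17363
EOQ* = 293.23 * 1.17363 = 344.1 units

344.1 units


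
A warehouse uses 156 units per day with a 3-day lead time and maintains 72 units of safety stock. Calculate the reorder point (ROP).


Formula: ROP = (Daily Demand * Lead Time) + Safety Stock
Demand during lead time = 156 * 3 = 468 units
ROP = 468 + 72 = 540 units

540 units


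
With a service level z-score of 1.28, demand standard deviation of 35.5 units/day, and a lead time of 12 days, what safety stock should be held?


Formula: SS = z * sigma_d * sqrt(LT)
sqrt(LT) = sqrt(12) = 3.4641
SS = 1.28 * 35.5 * 3.4641
SS = 157.4 units

157.4 units


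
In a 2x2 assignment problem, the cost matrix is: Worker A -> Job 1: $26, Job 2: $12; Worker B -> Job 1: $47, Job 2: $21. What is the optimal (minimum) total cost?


Option 1: A->1 + B->2 = $26 + $21 = $47
Option 2: A->2 + B->1 = $12 + $47 = $59
Min cost = min($47, $59) = $47

$47


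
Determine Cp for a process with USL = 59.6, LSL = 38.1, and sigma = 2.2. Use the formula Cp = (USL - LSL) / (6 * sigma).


Cp = (59.6 - 38.1) / (6 * 2.2)

1.63


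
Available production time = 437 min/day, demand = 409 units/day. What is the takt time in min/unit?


Formula: Takt Time = Available Production Time / Customer Demand
Takt = 437 min/day / 409 units/day
Takt = 1.07 min/unit

1.07 min/unit


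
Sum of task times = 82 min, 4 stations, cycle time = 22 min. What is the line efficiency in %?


Formula: Efficiency = Sum of Task Times / (N_stations * CT) * 100
Total station capacity = 4 stations * 22 min = 88 min
Efficiency = 82 / 88 * 100 = 93.2%

93.2%


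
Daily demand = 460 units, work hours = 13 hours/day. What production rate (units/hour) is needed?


Formula: Production Rate = Daily Demand / Available Hours
Rate = 460 units/day / 13 hours/day
Rate = 35.4 units/hour

35.4 units/hour


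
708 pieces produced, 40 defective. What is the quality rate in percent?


Formula: Quality Rate = Good Pieces / Total Pieces * 100
Good pieces = 708 - 40 = 668
QR = 668 / 708 * 100 = 94.4%

94.4%


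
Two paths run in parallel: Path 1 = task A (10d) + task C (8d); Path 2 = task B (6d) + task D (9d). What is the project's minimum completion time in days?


Path 1 = 10 + 8 = 18 days
Path 2 = 6 + 9 = 15 days
Duration = max(18, 15) = 18 days

18 days


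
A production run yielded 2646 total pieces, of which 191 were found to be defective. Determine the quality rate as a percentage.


Formula: Quality Rate = Good Pieces / Total Pieces * 100
Good pieces = 2646 - 191 = 2455
QR = 2455 / 2646 * 100 = 92.8%

92.8%


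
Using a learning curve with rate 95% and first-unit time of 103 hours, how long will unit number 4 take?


Formula: T_n = T_1 * (learning_rate)^(log2(n)) where learning_rate = rate/100
Doublings = log2(4) = 2
T_n = 103 * 0.95^2
T_n = 103 * 0.9025 = 93.0 hours

93.0 hours


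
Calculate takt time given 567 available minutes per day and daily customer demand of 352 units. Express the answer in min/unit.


Formula: Takt Time = Available Production Time / Customer Demand
Takt = 567 min/day / 352 units/day
Takt = 1.61 min/unit

1.61 min/unit


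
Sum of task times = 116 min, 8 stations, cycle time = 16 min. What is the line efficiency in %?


Formula: Efficiency = Sum of Task Times / (N_stations * CT) * 100
Total station capacity = 8 stations * 16 min = 128 min
Efficiency = 116 / 128 * 100 = 90.6%

90.6%


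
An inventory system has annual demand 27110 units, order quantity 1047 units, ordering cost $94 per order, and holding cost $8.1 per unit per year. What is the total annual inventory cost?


TC = 27110/1047 * 94 + 1047/2 * 8.1

$6674.29


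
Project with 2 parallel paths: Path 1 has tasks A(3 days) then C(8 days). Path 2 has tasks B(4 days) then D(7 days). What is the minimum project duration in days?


Path 1 = 3 + 8 = 11 days
Path 2 = 4 + 7 = 11 days
Duration = max(11, 11) = 11 days

11 days


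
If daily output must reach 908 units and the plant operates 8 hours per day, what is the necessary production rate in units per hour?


Formula: Production Rate = Daily Demand / Available Hours
Rate = 908 units/day / 8 hours/day
Rate = 113.5 units/hour

113.5 units/hour


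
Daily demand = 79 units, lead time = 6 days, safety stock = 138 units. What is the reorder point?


Formula: ROP = (Daily Demand * Lead Time) + Safety Stock
Demand during lead time = 79 * 6 = 474 units
ROP = 474 + 138 = 612 units

612 units


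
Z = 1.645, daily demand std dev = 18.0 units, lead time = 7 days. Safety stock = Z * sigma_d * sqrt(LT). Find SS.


Formula: SS = z * sigma_d * sqrt(LT)
sqrt(LT) = sqrt(7) = 2.6458
SS = 1.645 * 18.0 * 2.6458
SS = 78.3 units

78.3 units


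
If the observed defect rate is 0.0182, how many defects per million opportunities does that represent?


DPMO = defect_rate * 1000000 = 0.0182 * 1000000

18200


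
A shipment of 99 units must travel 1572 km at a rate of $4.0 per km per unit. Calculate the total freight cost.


TC = dist * cost * units = 1572 * 4.0 * 99 = $622512.00

$622512.00


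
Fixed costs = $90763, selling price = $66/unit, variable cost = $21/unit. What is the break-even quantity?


Formula: BEQ = Fixed Costs / (Price - Variable Cost)
Contribution margin = $66 - $21 = $45/unit
BEQ = ceil($90763 / $45/unit) = ceil(2016.96) = 2017 units

2017 units


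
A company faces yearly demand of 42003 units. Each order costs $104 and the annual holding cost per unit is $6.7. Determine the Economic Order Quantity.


Formula: EOQ = sqrt(2 * D * S / H)
Numerator: 2 * 42003 * 104 = 8736624
2DS/H = 8736624 / 6.7 = 1303973.7
EOQ = sqrt(1303973.7) = 1141.9 units

1141.9 units


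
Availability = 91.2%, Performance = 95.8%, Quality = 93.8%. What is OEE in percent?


Formula: OEE = Availability * Performance * Quality / 10000
A * P = 91.2% * 95.8% / 100 = 87.37%
OEE = 87.37% * 93.8% / 100 = 82.0%

82.0%


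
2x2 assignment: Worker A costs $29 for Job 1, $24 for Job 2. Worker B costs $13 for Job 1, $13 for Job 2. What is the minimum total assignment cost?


Option 1: A->1 + B->2 = $29 + $13 = $42
Option 2: A->2 + B->1 = $24 + $13 = $37
Min cost = min($42, $37) = $37

$37


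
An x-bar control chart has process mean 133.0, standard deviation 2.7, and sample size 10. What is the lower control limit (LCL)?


LCL = 133.0 - 3 * 2.7 / sqrt(10)

130.44


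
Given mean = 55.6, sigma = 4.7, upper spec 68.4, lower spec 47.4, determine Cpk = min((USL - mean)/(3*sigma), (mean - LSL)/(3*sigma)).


Cpu = (68.4 - 55.6) / (3 * 4.7) = 0.91
Cpl = (55.6 - 47.4) / (3 * 4.7) = 0.58
Cpk = min(0.91, 0.58) = 0.58

0.58


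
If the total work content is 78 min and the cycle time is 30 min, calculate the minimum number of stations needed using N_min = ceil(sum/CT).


Formula: N_min = ceil(Sum of Task Times / Cycle Time)
N_min = ceil(78 min / 30 min) = ceil(2.6)
N_min = 3 stations

3


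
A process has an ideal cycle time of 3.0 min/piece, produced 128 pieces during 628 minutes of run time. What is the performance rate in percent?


Formula: Performance = (Ideal CT * Total Count) / Run Time * 100
Ideal output time = 3.0 * 128 = 384.0 min
Performance = 384.0 / 628 * 100 = 61.1%

61.1%


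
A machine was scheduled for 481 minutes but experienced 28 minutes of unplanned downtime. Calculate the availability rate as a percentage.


Formula: Availability = (Planned Time - Downtime) / Planned Time * 100
Uptime = 481 - 28 = 453 min
Availability = 453 / 481 * 100 = 94.2%

94.2%


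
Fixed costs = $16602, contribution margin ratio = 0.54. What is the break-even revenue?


Formula: BER = Fixed Costs / Contribution Margin Ratio
BER = $16602 / 0.54
BER = $30744.44 (to the nearest cent)

$30744.44


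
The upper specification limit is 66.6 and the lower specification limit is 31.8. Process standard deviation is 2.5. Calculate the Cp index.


Cp = (66.6 - 31.8) / (6 * 2.5)

2.32


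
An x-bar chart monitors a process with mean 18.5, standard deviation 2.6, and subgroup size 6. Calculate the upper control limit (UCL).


UCL = 18.5 + 3 * 2.6 / sqrt(6)

21.68


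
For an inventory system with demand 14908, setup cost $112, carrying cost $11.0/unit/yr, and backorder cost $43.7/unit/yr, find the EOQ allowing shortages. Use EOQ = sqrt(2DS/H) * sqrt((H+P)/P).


Formula: EOQ* = sqrt(2DS/H) * sqrt((H+P)/P)
Base EOQ = sqrt(2*14908*112/11.0) = 550.98 units
Correction = sqrt((11.0+43.7)/43.7) = 1.1188
EOQ* = 550.98 * 1.1188 = 616.4 units

616.4 units


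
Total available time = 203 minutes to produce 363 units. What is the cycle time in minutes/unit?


Formula: CT = Available Time / Number of Units
CT = 203 min / 363 units
CT = 0.56 min/unit

0.56 min/unit


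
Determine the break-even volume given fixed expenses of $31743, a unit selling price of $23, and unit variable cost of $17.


Formula: BEQ = Fixed Costs / (Price - Variable Cost)
Contribution margin = $23 - $17 = $6/unit
BEQ = ceil($31743 / $6/unit) = ceil(5290.5) = 5291 units

5291 units


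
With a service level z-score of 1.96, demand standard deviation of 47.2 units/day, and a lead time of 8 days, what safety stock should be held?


Formula: SS = z * sigma_d * sqrt(LT)
sqrt(LT) = sqrt(8) = 2.8284
SS = 1.96 * 47.2 * 2.8284
SS = 261.7 units

261.7 units


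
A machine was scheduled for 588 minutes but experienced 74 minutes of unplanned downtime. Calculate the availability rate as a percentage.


Formula: Availability = (Planned Time - Downtime) / Planned Time * 100
Uptime = 588 - 74 = 514 min
Availability = 514 / 588 * 100 = 87.4%

87.4%


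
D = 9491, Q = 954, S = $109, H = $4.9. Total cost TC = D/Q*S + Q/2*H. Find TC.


TC = 9491/954 * 109 + 954/2 * 4.9

$3421.70


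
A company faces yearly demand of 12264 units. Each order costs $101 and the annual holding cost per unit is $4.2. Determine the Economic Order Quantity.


Formula: EOQ = sqrt(2 * D * S / H)
Numerator: 2 * 12264 * 101 = 2477328
2DS/H = 2477328 / 4.2 = 589840.0
EOQ = sqrt(589840.0) = 768.0 units

768.0 units


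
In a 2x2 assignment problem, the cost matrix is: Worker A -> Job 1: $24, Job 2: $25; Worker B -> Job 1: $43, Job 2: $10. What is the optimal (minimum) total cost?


Option 1: A->1 + B->2 = $24 + $10 = $34
Option 2: A->2 + B->1 = $25 + $43 = $68
Min cost = min($34, $68) = $34

$34


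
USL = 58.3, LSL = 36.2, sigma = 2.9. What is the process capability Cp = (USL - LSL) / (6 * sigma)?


Cp = (58.3 - 36.2) / (6 * 2.9)

1.27


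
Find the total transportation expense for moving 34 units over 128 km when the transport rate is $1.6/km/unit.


TC = dist * cost * units = 128 * 1.6 * 34 = $6963.20

$6963.20


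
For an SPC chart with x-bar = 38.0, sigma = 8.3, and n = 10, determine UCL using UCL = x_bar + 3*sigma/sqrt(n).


UCL = 38.0 + 3 * 8.3 / sqrt(10)

45.87


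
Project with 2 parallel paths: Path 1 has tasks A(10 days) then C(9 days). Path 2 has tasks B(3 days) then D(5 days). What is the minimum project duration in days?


Path 1 = 10 + 9 = 19 days
Path 2 = 3 + 5 = 8 days
Duration = max(19, 8) = 19 days

19 days


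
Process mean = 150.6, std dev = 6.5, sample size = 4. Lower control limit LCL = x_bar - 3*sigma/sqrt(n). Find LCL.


LCL = 150.6 - 3 * 6.5 / sqrt(4)

140.85


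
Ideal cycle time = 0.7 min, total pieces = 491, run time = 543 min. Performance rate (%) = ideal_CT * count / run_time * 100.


Formula: Performance = (Ideal CT * Total Count) / Run Time * 100
Ideal output time = 0.7 * 491 = 343.7 min
Performance = 343.7 / 543 * 100 = 63.3%

63.3%


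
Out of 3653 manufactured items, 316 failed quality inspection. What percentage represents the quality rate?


Formula: Quality Rate = Good Pieces / Total Pieces * 100
Good pieces = 3653 - 316 = 3337
QR = 3337 / 3653 * 100 = 91.3%

91.3%


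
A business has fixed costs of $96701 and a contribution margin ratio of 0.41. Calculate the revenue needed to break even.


Formula: BER = Fixed Costs / Contribution Margin Ratio
BER = $96701 / 0.41
BER = $235856.10 (to the nearest cent)

$235856.10


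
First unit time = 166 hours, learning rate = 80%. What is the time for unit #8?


Formula: T_n = T_1 * (learning_rate)^(log2(n)) where learning_rate = rate/100
Doublings = log2(8) = 3
T_n = 166 * 0.8^3
T_n = 166 * 0.512 = 85.0 hours

85.0 hours


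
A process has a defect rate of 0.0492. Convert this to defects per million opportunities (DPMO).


DPMO = defect_rate * 1000000 = 0.0492 * 1000000

49200


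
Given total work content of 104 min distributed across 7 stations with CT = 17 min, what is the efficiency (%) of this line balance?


Formula: Efficiency = Sum of Task Times / (N_stations * CT) * 100
Total station capacity = 7 stations * 17 min = 119 min
Efficiency = 104 / 119 * 100 = 87.4%

87.4%


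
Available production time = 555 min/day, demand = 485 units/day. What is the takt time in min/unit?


Formula: Takt Time = Available Production Time / Customer Demand
Takt = 555 min/day / 485 units/day
Takt = 1.14 min/unit

1.14 min/unit


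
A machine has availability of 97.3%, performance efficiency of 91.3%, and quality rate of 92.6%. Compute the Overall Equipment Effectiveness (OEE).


Formula: OEE = Availability * Performance * Quality / 10000
A * P = 97.3% * 91.3% / 100 = 88.83%
OEE = 88.83% * 92.6% / 100 = 82.3%

82.3%


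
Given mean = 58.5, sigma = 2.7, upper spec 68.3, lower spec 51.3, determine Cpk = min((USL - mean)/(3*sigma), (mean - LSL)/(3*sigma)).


Cpu = (68.3 - 58.5) / (3 * 2.7) = 1.21
Cpl = (58.5 - 51.3) / (3 * 2.7) = 0.89
Cpk = min(1.21, 0.89) = 0.89

0.89


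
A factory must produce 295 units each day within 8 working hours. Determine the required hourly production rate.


Formula: Production Rate = Daily Demand / Available Hours
Rate = 295 units/day / 8 hours/day
Rate = 36.9 units/hour

36.9 units/hour


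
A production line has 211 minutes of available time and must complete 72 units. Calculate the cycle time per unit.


Formula: CT = Available Time / Number of Units
CT = 211 min / 72 units
CT = 2.93 min/unit

2.93 min/unit


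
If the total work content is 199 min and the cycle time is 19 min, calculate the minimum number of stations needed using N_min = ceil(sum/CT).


Formula: N_min = ceil(Sum of Task Times / Cycle Time)
N_min = ceil(199 min / 19 min) = ceil(10.4737)
N_min = 11 stations

11
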